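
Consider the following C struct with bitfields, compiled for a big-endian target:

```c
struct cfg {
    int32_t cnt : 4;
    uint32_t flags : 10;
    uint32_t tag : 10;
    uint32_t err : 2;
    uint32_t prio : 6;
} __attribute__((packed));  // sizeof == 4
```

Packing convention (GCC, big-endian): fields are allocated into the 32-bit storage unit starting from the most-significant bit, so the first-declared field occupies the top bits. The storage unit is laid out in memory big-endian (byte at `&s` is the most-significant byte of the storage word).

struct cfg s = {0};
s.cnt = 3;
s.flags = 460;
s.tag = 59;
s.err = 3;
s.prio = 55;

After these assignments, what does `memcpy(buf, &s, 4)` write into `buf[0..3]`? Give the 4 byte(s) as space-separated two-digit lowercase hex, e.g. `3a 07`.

37 30 3b f7

cnt:4 = 3 → 0x3 << 28 → word 0x30000000
flags:10 = 460 → 0x1cc << 18 → word 0x37300000
tag:10 = 59 → 0x3b << 8 → word 0x37303b00
err:2 = 3 → 0x3 << 6 → word 0x37303bc0
prio:6 = 55 → 0x37 << 0 → word 0x37303bf7
word = 0x37303bf7 → big-endian bytes:
  [0]=0x37  [1]=0x30  [2]=0x3b  [3]=0xf7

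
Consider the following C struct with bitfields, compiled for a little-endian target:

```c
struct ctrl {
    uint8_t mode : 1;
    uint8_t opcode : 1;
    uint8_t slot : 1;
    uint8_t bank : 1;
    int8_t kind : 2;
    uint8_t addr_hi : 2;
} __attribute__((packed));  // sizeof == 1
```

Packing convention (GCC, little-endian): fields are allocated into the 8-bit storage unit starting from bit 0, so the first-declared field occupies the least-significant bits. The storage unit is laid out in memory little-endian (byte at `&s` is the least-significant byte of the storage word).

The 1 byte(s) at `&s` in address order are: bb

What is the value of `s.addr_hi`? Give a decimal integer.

2

[0]=0xbb (little-endian) → word 0xbb
mode:1 @ bit 0 → (0xbb>>0)&0x1 = 0x1
opcode:1 @ bit 1 → (0xbb>>1)&0x1 = 0x1
slot:1 @ bit 2 → (0xbb>>2)&0x1 = 0x0
bank:1 @ bit 3 → (0xbb>>3)&0x1 = 0x1
kind:2 @ bit 4 → (0xbb>>4)&0x3 = 0x3
addr_hi:2 @ bit 6 → (0xbb>>6)&0x3 = 0x2  ←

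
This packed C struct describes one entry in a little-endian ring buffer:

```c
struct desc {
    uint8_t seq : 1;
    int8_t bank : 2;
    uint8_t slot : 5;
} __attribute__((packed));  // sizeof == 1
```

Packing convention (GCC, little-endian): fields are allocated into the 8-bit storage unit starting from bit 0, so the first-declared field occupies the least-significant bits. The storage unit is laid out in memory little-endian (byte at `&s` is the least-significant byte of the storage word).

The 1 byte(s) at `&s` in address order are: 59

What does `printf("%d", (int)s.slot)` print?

11

[0]=0x59 (little-endian) → word 0x59
seq [0+:1] = (word>>0) & 0x1 = 1
bank [1+:2] = (word>>1) & 0x3 = 0
slot [3+:5] = (word>>3) & 0x1f = 11  ←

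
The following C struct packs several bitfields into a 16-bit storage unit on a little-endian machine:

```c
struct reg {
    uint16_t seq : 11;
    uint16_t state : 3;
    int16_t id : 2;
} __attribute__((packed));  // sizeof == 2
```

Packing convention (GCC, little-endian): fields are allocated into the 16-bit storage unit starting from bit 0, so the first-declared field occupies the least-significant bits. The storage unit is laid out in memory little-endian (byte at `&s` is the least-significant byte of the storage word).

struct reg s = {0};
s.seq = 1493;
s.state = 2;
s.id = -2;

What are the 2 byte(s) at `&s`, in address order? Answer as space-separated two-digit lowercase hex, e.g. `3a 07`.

seq:11 = 1493 → 0x5d5 << 0 → word 0x05d5
state:3 = 2 → 0x2 << 11 → word 0x15d5
id:2 = -2 → 0x2 << 14 → word 0x95d5
word = 0x95d5 → little-endian bytes:
  [0]=0xd5  [1]=0x95

d5 95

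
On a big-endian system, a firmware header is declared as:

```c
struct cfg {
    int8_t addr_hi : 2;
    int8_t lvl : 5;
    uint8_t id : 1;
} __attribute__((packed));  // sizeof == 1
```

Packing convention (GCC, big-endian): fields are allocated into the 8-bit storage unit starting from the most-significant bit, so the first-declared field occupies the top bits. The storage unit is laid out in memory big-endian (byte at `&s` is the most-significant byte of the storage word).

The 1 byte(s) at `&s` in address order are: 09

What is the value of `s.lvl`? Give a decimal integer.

4

[0]=0x09 (big-endian) → word 0x09
addr_hi [6+:2] = (word>>6) & 0x3 = 0
lvl [1+:5] = (word>>1) & 0x1f = 4  ←
id [0+:1] = (word>>0) & 0x1 = 1
lvl signed 5b, MSB=0: value = 4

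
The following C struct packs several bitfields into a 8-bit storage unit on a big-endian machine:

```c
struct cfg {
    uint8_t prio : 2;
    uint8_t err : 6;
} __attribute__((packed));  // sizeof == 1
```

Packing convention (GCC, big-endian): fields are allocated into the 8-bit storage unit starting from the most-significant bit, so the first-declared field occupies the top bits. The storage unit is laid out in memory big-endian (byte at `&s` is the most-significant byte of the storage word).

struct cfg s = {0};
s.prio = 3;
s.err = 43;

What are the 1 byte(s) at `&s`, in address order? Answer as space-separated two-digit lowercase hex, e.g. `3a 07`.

prio:2 = 3 → 0x3 << 6 → word 0xc0
err:6 = 43 → 0x2b << 0 → word 0xeb
word = 0xeb → big-endian bytes:
  [0]=0xeb

eb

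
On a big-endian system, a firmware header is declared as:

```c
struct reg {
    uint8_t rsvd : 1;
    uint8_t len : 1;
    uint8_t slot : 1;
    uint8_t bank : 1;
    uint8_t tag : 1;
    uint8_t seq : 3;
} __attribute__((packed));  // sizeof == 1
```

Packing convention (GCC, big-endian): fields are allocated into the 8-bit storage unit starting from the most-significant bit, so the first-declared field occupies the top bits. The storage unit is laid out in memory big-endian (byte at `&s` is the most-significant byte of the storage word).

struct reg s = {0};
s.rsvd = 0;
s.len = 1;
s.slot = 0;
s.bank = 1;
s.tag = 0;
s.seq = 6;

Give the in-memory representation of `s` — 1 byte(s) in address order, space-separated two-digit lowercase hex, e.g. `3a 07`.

56

rsvd:1 = 0 → 0x0 << 7 → word 0x00
len:1 = 1 → 0x1 << 6 → word 0x40
slot:1 = 0 → 0x0 << 5 → word 0x40
bank:1 = 1 → 0x1 << 4 → word 0x50
tag:1 = 0 → 0x0 << 3 → word 0x50
seq:3 = 6 → 0x6 << 0 → word 0x56
word = 0x56 → big-endian bytes:
  [0]=0x56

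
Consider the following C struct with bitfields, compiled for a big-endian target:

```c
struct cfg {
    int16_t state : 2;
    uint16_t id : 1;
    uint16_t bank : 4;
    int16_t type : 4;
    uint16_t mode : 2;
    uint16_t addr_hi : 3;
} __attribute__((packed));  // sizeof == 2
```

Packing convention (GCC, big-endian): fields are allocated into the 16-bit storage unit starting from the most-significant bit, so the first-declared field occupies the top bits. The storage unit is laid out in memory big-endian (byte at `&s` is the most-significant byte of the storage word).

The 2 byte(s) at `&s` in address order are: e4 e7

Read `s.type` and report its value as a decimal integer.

7

[0]=0xe4 [1]=0xe7 (big-endian) → word 0xe4e7
state:2 @ bit 14 → (0xe4e7>>14)&0x3 = 0x3
id:1 @ bit 13 → (0xe4e7>>13)&0x1 = 0x1
bank:4 @ bit 9 → (0xe4e7>>9)&0xf = 0x2
type:4 @ bit 5 → (0xe4e7>>5)&0xf = 0x7  ←
mode:2 @ bit 3 → (0xe4e7>>3)&0x3 = 0x0
addr_hi:3 @ bit 0 → (0xe4e7>>0)&0x7 = 0x7
type signed 4b, MSB=0: value = 7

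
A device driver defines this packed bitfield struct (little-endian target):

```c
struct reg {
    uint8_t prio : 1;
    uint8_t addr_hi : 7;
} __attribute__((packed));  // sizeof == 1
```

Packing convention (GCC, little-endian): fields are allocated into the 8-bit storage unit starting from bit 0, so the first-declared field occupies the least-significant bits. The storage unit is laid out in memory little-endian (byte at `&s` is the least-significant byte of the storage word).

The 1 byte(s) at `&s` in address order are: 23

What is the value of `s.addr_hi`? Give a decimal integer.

17

[0]=0x23 (little-endian) → word 0x23
prio [0+:1] = (word>>0) & 0x1 = 1
addr_hi [1+:7] = (word>>1) & 0x7f = 17  ←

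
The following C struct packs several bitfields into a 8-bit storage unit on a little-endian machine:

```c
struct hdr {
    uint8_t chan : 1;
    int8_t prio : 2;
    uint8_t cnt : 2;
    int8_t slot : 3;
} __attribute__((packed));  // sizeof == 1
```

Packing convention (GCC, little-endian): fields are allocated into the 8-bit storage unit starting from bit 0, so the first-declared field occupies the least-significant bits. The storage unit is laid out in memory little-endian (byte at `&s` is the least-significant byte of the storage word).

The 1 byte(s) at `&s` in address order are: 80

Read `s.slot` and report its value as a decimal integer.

[0]=0x80 (little-endian) → word 0x80
chan:1 @ bit 0 → (0x80>>0)&0x1 = 0x0
prio:2 @ bit 1 → (0x80>>1)&0x3 = 0x0
cnt:2 @ bit 3 → (0x80>>3)&0x3 = 0x0
slot:3 @ bit 5 → (0x80>>5)&0x7 = 0x4  ←
slot signed 3b, MSB=1: 4 - 8 = -4

-4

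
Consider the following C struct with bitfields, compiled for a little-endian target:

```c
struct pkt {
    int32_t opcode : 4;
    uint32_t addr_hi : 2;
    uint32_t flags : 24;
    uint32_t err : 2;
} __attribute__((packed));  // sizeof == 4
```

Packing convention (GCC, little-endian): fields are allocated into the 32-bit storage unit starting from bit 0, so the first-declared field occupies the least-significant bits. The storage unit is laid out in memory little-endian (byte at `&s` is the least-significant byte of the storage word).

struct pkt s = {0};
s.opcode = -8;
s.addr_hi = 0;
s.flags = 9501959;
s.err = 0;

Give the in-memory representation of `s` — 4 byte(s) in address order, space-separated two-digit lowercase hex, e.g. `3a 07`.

opcode:4 = -8 → 0x8 << 0 → word 0x00000008
addr_hi:2 = 0 → 0x0 << 4 → word 0x00000008
flags:24 = 9501959 → 0x90fd07 << 6 → word 0x243f41c8
err:2 = 0 → 0x0 << 30 → word 0x243f41c8
word = 0x243f41c8 → little-endian bytes:
  [0]=0xc8  [1]=0x41  [2]=0x3f  [3]=0x24

c8 41 3f 24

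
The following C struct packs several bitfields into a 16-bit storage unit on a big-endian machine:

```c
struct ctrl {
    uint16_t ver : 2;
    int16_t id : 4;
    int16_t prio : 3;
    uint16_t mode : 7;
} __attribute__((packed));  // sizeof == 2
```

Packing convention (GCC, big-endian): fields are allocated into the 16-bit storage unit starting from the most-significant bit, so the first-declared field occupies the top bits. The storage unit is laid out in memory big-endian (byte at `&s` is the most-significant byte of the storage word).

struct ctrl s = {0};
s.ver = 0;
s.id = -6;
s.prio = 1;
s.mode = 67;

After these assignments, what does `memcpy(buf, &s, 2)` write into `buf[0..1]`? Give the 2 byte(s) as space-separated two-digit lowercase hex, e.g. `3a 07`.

28 c3

ver:2 = 0 → 0x0 << 14 → word 0x0000
id:4 = -6 → 0xa << 10 → word 0x2800
prio:3 = 1 → 0x1 << 7 → word 0x2880
mode:7 = 67 → 0x43 << 0 → word 0x28c3
word = 0x28c3 → big-endian bytes:
  [0]=0x28  [1]=0xc3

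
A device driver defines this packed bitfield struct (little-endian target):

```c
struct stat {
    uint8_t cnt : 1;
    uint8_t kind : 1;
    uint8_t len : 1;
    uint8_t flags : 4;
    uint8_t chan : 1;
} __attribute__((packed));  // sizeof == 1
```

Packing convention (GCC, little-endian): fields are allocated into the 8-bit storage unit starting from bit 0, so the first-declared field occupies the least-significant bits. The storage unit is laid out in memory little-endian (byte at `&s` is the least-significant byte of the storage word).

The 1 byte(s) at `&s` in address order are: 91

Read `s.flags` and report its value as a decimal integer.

[0]=0x91 (little-endian) → word 0x91
cnt [0+:1] = (word>>0) & 0x1 = 1
kind [1+:1] = (word>>1) & 0x1 = 0
len [2+:1] = (word>>2) & 0x1 = 0
flags [3+:4] = (word>>3) & 0xf = 2  ←
chan [7+:1] = (word>>7) & 0x1 = 1

2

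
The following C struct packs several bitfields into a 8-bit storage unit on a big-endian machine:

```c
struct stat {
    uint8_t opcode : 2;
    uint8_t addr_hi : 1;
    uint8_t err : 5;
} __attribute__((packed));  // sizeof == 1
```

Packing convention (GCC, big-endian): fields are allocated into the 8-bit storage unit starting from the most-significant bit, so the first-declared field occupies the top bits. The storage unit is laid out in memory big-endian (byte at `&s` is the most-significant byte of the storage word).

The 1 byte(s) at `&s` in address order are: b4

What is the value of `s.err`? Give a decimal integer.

[0]=0xb4 (big-endian) → word 0xb4
opcode [6+:2] = (word>>6) & 0x3 = 2
addr_hi [5+:1] = (word>>5) & 0x1 = 1
err [0+:5] = (word>>0) & 0x1f = 20  ←

20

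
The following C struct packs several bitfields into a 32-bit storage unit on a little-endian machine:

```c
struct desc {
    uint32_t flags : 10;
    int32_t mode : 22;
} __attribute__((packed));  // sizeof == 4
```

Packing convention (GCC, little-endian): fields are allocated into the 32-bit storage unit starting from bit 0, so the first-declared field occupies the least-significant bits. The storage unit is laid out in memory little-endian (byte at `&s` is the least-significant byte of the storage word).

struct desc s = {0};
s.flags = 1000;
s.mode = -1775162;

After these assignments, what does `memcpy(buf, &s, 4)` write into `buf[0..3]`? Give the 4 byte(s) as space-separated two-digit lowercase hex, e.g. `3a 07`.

e8 1b a7 93

flags (10b) val=1000 bits=0x3e8 at bit 0: 0x000003e8
mode (22b) val=-1775162 bits=0x24e9c6 at bit 10: 0x93a71be8
word = 0x93a71be8 → little-endian bytes:
  [0]=0xe8  [1]=0x1b  [2]=0xa7  [3]=0x93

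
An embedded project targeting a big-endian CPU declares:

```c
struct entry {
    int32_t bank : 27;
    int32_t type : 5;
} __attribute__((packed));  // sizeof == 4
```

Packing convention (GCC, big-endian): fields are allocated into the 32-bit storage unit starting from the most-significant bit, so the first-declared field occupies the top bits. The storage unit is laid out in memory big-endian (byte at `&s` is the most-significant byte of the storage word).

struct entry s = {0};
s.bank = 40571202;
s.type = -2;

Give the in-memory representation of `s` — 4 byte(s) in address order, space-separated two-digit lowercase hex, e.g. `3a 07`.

bank:27 = 40571202 → 0x26b1142 << 5 → word 0x4d622840
type:5 = -2 → 0x1e << 0 → word 0x4d62285e
word = 0x4d62285e → big-endian bytes:
  [0]=0x4d  [1]=0x62  [2]=0x28  [3]=0x5e

4d 62 28 5e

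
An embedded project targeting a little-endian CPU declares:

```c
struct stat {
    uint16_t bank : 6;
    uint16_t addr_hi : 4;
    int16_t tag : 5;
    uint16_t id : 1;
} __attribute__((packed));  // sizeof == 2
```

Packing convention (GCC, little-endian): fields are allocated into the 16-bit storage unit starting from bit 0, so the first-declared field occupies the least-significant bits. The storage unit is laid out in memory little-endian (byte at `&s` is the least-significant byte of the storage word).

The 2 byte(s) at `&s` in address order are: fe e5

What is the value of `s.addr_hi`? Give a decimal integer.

7

[0]=0xfe [1]=0xe5 (little-endian) → word 0xe5fe
bank:6 @ bit 0 → (0xe5fe>>0)&0x3f = 0x3e
addr_hi:4 @ bit 6 → (0xe5fe>>6)&0xf = 0x7  ←
tag:5 @ bit 10 → (0xe5fe>>10)&0x1f = 0x19
id:1 @ bit 15 → (0xe5fe>>15)&0x1 = 0x1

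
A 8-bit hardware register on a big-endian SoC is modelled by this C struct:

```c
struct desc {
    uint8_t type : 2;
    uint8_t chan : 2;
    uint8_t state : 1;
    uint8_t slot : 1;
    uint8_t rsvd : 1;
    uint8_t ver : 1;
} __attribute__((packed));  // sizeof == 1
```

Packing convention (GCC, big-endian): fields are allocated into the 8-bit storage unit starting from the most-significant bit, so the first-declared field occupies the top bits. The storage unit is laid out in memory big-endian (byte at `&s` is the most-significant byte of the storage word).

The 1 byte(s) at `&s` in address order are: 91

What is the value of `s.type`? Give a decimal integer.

[0]=0x91 (big-endian) → word 0x91
type:2 @ bit 6 → (0x91>>6)&0x3 = 0x2  ←
chan:2 @ bit 4 → (0x91>>4)&0x3 = 0x1
state:1 @ bit 3 → (0x91>>3)&0x1 = 0x0
slot:1 @ bit 2 → (0x91>>2)&0x1 = 0x0
rsvd:1 @ bit 1 → (0x91>>1)&0x1 = 0x0
ver:1 @ bit 0 → (0x91>>0)&0x1 = 0x1

2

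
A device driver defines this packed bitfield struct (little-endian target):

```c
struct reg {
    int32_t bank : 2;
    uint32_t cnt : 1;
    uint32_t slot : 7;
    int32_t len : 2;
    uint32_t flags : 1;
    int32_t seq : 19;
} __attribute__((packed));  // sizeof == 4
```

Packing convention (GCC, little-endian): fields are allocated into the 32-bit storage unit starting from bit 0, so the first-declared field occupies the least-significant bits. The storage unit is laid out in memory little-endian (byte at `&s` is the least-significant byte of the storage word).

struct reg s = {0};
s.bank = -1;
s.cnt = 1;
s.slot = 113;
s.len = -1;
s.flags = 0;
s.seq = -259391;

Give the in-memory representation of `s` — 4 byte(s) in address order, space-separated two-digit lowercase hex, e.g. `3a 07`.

bank:2 = -1 → 0x3 << 0 → word 0x00000003
cnt:1 = 1 → 0x1 << 2 → word 0x00000007
slot:7 = 113 → 0x71 << 3 → word 0x0000038f
len:2 = -1 → 0x3 << 10 → word 0x00000f8f
flags:1 = 0 → 0x0 << 12 → word 0x00000f8f
seq:19 = -259391 → 0x40ac1 << 13 → word 0x81582f8f
word = 0x81582f8f → little-endian bytes:
  [0]=0x8f  [1]=0x2f  [2]=0x58  [3]=0x81

8f 2f 58 81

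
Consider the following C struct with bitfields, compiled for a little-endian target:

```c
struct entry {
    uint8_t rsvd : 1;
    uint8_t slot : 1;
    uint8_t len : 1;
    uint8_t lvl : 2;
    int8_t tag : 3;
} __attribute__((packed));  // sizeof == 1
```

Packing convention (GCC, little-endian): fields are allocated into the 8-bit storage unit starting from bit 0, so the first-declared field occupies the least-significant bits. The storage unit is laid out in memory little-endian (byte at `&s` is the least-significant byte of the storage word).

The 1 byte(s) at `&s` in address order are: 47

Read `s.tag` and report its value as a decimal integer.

2

[0]=0x47 (little-endian) → word 0x47
rsvd [0+:1] = (word>>0) & 0x1 = 1
slot [1+:1] = (word>>1) & 0x1 = 1
len [2+:1] = (word>>2) & 0x1 = 1
lvl [3+:2] = (word>>3) & 0x3 = 0
tag [5+:3] = (word>>5) & 0x7 = 2  ←
tag signed 3b, MSB=0: value = 2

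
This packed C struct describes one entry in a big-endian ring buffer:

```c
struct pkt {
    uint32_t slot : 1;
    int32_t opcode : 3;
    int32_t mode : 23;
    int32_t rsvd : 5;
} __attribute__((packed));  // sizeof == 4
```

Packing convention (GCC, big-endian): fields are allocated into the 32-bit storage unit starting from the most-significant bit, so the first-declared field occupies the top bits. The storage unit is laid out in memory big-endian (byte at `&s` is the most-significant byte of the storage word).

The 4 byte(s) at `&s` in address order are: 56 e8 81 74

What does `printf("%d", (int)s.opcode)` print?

[0]=0x56 [1]=0xe8 [2]=0x81 [3]=0x74 (big-endian) → word 0x56e88174
slot [31+:1] = (word>>31) & 0x1 = 0
opcode [28+:3] = (word>>28) & 0x7 = 5  ←
mode [5+:23] = (word>>5) & 0x7fffff = 3621899
rsvd [0+:5] = (word>>0) & 0x1f = 20
opcode signed 3b, MSB=1: 5 - 8 = -3

-3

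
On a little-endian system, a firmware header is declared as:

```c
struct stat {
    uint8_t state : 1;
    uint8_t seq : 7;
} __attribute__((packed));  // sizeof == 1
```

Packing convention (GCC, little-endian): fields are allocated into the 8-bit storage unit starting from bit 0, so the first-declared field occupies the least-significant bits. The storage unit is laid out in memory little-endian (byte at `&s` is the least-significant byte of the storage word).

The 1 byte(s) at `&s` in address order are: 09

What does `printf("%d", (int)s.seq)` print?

[0]=0x09 (little-endian) → word 0x09
state [0+:1] = (word>>0) & 0x1 = 1
seq [1+:7] = (word>>1) & 0x7f = 4  ←

4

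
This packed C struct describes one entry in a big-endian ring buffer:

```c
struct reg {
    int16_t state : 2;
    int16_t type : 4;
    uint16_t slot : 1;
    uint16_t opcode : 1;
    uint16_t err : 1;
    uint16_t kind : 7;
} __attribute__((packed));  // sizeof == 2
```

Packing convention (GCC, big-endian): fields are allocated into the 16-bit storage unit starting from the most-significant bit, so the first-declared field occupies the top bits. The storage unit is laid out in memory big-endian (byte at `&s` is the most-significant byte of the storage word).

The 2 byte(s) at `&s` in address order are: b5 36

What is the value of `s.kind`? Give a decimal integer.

54

[0]=0xb5 [1]=0x36 (big-endian) → word 0xb536
state:2 @ bit 14 → (0xb536>>14)&0x3 = 0x2
type:4 @ bit 10 → (0xb536>>10)&0xf = 0xd
slot:1 @ bit 9 → (0xb536>>9)&0x1 = 0x0
opcode:1 @ bit 8 → (0xb536>>8)&0x1 = 0x1
err:1 @ bit 7 → (0xb536>>7)&0x1 = 0x0
kind:7 @ bit 0 → (0xb536>>0)&0x7f = 0x36  ←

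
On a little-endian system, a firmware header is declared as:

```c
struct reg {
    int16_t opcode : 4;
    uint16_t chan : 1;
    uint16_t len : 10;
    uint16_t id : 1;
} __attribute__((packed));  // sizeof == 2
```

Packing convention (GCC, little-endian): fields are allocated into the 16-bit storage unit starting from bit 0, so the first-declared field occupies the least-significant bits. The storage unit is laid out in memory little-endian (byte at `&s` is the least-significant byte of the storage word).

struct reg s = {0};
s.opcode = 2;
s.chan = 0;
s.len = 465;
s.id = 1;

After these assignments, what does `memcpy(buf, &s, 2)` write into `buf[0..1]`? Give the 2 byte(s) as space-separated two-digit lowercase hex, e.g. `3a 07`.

22 ba

[0+:4] opcode=2 & 0xf = 0x2; word=0x0002
[4+:1] chan=0 & 0x1 = 0x0; word=0x0002
[5+:10] len=465 & 0x3ff = 0x1d1; word=0x3a22
[15+:1] id=1 & 0x1 = 0x1; word=0xba22
word = 0xba22 → little-endian bytes:
  [0]=0x22  [1]=0xba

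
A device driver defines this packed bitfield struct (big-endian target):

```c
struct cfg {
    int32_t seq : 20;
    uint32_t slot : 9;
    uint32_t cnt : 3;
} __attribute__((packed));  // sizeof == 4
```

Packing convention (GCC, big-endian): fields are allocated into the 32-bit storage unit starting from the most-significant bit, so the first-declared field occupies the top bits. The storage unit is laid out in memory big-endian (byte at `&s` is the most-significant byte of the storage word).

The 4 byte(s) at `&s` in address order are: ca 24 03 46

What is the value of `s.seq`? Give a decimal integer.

-220608

[0]=0xca [1]=0x24 [2]=0x03 [3]=0x46 (big-endian) → word 0xca240346
seq:20 @ bit 12 → (0xca240346>>12)&0xfffff = 0xca240  ←
slot:9 @ bit 3 → (0xca240346>>3)&0x1ff = 0x68
cnt:3 @ bit 0 → (0xca240346>>0)&0x7 = 0x6
seq signed 20b, MSB=1: 827968 - 1048576 = -220608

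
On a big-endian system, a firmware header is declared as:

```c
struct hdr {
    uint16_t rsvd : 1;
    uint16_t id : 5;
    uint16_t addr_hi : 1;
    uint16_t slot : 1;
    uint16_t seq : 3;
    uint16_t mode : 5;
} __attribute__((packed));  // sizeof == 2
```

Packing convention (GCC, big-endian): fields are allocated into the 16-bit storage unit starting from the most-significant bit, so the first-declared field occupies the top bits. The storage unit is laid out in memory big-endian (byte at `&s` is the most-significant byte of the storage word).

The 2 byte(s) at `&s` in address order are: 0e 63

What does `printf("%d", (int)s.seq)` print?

3

[0]=0x0e [1]=0x63 (big-endian) → word 0x0e63
rsvd:1 @ bit 15 → (0x0e63>>15)&0x1 = 0x0
id:5 @ bit 10 → (0x0e63>>10)&0x1f = 0x3
addr_hi:1 @ bit 9 → (0x0e63>>9)&0x1 = 0x1
slot:1 @ bit 8 → (0x0e63>>8)&0x1 = 0x0
seq:3 @ bit 5 → (0x0e63>>5)&0x7 = 0x3  ←
mode:5 @ bit 0 → (0x0e63>>0)&0x1f = 0x3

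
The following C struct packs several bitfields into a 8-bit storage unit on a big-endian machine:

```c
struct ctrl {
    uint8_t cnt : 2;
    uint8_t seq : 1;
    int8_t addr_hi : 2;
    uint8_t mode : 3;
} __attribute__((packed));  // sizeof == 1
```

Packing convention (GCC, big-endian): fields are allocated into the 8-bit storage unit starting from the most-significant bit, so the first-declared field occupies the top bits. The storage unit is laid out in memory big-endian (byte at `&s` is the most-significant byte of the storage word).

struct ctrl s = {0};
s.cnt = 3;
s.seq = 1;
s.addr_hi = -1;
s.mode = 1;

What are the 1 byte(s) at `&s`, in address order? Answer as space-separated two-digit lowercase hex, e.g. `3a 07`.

f9

cnt:2 = 3 → 0x3 << 6 → word 0xc0
seq:1 = 1 → 0x1 << 5 → word 0xe0
addr_hi:2 = -1 → 0x3 << 3 → word 0xf8
mode:3 = 1 → 0x1 << 0 → word 0xf9
word = 0xf9 → big-endian bytes:
  [0]=0xf9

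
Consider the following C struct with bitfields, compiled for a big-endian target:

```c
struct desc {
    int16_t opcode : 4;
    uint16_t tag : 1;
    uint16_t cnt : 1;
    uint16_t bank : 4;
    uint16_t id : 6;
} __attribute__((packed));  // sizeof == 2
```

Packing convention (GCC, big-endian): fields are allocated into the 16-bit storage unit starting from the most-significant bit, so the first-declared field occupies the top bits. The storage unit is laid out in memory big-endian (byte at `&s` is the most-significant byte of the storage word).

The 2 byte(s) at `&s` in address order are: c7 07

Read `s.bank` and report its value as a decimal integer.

[0]=0xc7 [1]=0x07 (big-endian) → word 0xc707
opcode:4 @ bit 12 → (0xc707>>12)&0xf = 0xc
tag:1 @ bit 11 → (0xc707>>11)&0x1 = 0x0
cnt:1 @ bit 10 → (0xc707>>10)&0x1 = 0x1
bank:4 @ bit 6 → (0xc707>>6)&0xf = 0xc  ←
id:6 @ bit 0 → (0xc707>>0)&0x3f = 0x7

12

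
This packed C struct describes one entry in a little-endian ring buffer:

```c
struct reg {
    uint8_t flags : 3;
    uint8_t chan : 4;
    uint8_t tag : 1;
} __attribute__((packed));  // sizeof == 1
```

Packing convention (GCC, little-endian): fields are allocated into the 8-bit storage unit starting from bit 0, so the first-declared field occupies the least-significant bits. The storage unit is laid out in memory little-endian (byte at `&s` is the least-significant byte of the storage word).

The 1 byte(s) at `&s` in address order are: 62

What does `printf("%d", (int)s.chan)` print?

12

[0]=0x62 (little-endian) → word 0x62
flags [0+:3] = (word>>0) & 0x7 = 2
chan [3+:4] = (word>>3) & 0xf = 12  ←
tag [7+:1] = (word>>7) & 0x1 = 0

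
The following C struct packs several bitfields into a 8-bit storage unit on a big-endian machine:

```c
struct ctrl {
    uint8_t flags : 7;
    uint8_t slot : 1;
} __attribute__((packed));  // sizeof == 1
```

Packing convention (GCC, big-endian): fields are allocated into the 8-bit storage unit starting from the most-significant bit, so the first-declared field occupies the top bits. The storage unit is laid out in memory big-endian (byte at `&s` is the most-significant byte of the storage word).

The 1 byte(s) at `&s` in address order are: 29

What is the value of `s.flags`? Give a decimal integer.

[0]=0x29 (big-endian) → word 0x29
flags:7 @ bit 1 → (0x29>>1)&0x7f = 0x14  ←
slot:1 @ bit 0 → (0x29>>0)&0x1 = 0x1

20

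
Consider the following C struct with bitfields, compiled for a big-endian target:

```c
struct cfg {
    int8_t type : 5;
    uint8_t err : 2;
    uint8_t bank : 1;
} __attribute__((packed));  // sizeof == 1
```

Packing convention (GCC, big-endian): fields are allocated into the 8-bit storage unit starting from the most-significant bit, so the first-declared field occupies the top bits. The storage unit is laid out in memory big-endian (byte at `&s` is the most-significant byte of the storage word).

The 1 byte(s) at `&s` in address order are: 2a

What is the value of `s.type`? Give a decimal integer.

[0]=0x2a (big-endian) → word 0x2a
type [3+:5] = (word>>3) & 0x1f = 5  ←
err [1+:2] = (word>>1) & 0x3 = 1
bank [0+:1] = (word>>0) & 0x1 = 0
type signed 5b, MSB=0: value = 5

5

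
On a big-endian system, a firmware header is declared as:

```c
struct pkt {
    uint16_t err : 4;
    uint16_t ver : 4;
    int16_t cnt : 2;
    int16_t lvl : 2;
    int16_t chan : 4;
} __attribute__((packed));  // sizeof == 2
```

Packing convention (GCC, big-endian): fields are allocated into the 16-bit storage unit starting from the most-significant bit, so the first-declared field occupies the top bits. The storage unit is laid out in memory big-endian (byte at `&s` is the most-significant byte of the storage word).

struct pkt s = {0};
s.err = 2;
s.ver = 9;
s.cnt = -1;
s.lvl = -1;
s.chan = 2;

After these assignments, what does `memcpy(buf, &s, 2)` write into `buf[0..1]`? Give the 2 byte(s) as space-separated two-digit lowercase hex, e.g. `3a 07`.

[12+:4] err=2 & 0xf = 0x2; word=0x2000
[8+:4] ver=9 & 0xf = 0x9; word=0x2900
[6+:2] cnt=-1 & 0x3 = 0x3; word=0x29c0
[4+:2] lvl=-1 & 0x3 = 0x3; word=0x29f0
[0+:4] chan=2 & 0xf = 0x2; word=0x29f2
word = 0x29f2 → big-endian bytes:
  [0]=0x29  [1]=0xf2

29 f2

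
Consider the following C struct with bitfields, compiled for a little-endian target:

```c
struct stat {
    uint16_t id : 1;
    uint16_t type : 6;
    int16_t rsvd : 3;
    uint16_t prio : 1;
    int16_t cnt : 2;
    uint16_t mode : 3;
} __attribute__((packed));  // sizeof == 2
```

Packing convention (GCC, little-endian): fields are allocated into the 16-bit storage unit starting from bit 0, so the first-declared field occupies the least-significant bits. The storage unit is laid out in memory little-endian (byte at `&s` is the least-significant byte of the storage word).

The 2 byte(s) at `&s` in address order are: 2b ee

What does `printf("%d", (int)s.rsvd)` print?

-4

[0]=0x2b [1]=0xee (little-endian) → word 0xee2b
id [0+:1] = (word>>0) & 0x1 = 1
type [1+:6] = (word>>1) & 0x3f = 21
rsvd [7+:3] = (word>>7) & 0x7 = 4  ←
prio [10+:1] = (word>>10) & 0x1 = 1
cnt [11+:2] = (word>>11) & 0x3 = 1
mode [13+:3] = (word>>13) & 0x7 = 7
rsvd signed 3b, MSB=1: 4 - 8 = -4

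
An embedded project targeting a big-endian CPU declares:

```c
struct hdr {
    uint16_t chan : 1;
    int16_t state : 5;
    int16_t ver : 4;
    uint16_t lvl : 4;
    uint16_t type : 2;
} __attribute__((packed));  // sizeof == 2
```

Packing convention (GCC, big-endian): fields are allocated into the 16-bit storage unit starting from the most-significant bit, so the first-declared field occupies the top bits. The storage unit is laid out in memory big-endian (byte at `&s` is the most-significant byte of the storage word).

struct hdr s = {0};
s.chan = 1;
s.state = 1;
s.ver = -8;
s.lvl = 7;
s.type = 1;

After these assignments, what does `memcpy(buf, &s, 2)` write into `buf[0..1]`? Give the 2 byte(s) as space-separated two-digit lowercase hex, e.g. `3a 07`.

86 1d

chan:1 = 1 → 0x1 << 15 → word 0x8000
state:5 = 1 → 0x1 << 10 → word 0x8400
ver:4 = -8 → 0x8 << 6 → word 0x8600
lvl:4 = 7 → 0x7 << 2 → word 0x861c
type:2 = 1 → 0x1 << 0 → word 0x861d
word = 0x861d → big-endian bytes:
  [0]=0x86  [1]=0x1d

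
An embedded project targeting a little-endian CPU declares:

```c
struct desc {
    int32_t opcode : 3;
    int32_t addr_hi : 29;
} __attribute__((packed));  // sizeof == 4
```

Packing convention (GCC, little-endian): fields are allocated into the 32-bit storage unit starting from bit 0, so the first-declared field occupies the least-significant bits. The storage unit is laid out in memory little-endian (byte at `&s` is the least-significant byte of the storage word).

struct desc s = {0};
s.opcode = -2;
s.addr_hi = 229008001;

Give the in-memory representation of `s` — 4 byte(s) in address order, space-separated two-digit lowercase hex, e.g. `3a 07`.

opcode (3b) val=-2 bits=0x6 at bit 0: 0x00000006
addr_hi (29b) val=229008001 bits=0xda66281 at bit 3: 0x6d33140e
word = 0x6d33140e → little-endian bytes:
  [0]=0x0e  [1]=0x14  [2]=0x33  [3]=0x6d

0e 14 33 6d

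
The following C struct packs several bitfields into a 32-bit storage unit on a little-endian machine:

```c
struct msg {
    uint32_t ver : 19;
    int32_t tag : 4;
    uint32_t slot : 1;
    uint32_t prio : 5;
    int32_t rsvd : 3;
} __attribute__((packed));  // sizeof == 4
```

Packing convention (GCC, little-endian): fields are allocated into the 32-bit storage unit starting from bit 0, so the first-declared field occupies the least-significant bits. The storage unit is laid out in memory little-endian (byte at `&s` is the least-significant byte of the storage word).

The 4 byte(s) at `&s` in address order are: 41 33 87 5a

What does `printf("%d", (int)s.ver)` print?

471873

[0]=0x41 [1]=0x33 [2]=0x87 [3]=0x5a (little-endian) → word 0x5a873341
ver [0+:19] = (word>>0) & 0x7ffff = 471873  ←
tag [19+:4] = (word>>19) & 0xf = 0
slot [23+:1] = (word>>23) & 0x1 = 1
prio [24+:5] = (word>>24) & 0x1f = 26
rsvd [29+:3] = (word>>29) & 0x7 = 2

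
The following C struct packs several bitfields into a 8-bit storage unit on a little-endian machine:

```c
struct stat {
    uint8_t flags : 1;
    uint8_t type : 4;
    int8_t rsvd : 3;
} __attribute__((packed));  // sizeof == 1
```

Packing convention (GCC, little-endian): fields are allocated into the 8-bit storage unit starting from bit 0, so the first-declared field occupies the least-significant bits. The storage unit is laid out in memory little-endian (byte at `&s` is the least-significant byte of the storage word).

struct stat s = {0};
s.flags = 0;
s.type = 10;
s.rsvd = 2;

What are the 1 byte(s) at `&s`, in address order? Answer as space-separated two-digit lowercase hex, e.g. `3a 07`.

[0+:1] flags=0 & 0x1 = 0x0; word=0x00
[1+:4] type=10 & 0xf = 0xa; word=0x14
[5+:3] rsvd=2 & 0x7 = 0x2; word=0x54
word = 0x54 → little-endian bytes:
  [0]=0x54

54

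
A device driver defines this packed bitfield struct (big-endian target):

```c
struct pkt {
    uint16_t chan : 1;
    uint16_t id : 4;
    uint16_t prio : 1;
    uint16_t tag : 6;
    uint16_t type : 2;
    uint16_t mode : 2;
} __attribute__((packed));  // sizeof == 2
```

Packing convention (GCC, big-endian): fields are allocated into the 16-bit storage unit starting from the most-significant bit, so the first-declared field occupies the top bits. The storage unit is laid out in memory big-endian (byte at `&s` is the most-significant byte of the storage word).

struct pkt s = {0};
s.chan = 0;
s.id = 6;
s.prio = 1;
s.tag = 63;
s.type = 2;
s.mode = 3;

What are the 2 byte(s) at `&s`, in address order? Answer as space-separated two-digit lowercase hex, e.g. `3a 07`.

37 fb

chan (1b) val=0 bits=0x0 at bit 15: 0x0000
id (4b) val=6 bits=0x6 at bit 11: 0x3000
prio (1b) val=1 bits=0x1 at bit 10: 0x3400
tag (6b) val=63 bits=0x3f at bit 4: 0x37f0
type (2b) val=2 bits=0x2 at bit 2: 0x37f8
mode (2b) val=3 bits=0x3 at bit 0: 0x37fb
word = 0x37fb → big-endian bytes:
  [0]=0x37  [1]=0xfb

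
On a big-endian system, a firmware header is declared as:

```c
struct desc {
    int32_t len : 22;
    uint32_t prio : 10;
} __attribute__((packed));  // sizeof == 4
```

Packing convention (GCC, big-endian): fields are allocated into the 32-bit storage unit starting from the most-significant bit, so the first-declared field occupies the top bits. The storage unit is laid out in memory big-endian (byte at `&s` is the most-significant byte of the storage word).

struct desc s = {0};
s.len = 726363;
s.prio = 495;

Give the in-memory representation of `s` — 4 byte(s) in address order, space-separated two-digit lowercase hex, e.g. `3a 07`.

len (22b) val=726363 bits=0xb155b at bit 10: 0x2c556c00
prio (10b) val=495 bits=0x1ef at bit 0: 0x2c556def
word = 0x2c556def → big-endian bytes:
  [0]=0x2c  [1]=0x55  [2]=0x6d  [3]=0xef

2c 55 6d ef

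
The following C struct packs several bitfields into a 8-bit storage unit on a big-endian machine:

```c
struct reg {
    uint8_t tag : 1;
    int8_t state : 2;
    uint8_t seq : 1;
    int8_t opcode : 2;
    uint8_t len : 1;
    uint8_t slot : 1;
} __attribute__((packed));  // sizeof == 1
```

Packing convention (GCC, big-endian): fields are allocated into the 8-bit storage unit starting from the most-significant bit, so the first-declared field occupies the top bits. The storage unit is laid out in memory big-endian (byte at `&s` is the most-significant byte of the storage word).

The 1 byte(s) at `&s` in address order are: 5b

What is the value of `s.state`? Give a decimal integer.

-2

[0]=0x5b (big-endian) → word 0x5b
tag [7+:1] = (word>>7) & 0x1 = 0
state [5+:2] = (word>>5) & 0x3 = 2  ←
seq [4+:1] = (word>>4) & 0x1 = 1
opcode [2+:2] = (word>>2) & 0x3 = 2
len [1+:1] = (word>>1) & 0x1 = 1
slot [0+:1] = (word>>0) & 0x1 = 1
state signed 2b, MSB=1: 2 - 4 = -2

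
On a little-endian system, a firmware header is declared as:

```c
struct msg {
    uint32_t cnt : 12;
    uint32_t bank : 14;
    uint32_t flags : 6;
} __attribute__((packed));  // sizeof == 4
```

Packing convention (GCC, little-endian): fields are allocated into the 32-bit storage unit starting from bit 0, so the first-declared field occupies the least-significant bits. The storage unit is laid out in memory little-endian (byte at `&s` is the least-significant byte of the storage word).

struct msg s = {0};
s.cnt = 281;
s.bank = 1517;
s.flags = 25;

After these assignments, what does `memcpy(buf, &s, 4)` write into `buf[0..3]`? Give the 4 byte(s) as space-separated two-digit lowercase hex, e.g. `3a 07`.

19 d1 5e 64

cnt (12b) val=281 bits=0x119 at bit 0: 0x00000119
bank (14b) val=1517 bits=0x5ed at bit 12: 0x005ed119
flags (6b) val=25 bits=0x19 at bit 26: 0x645ed119
word = 0x645ed119 → little-endian bytes:
  [0]=0x19  [1]=0xd1  [2]=0x5e  [3]=0x64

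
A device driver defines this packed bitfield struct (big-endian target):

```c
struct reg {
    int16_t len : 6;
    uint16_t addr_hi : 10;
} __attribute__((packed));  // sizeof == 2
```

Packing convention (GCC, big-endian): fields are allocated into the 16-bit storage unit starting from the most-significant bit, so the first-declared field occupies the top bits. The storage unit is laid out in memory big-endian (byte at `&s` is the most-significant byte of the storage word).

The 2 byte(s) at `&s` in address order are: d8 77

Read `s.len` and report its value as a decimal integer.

[0]=0xd8 [1]=0x77 (big-endian) → word 0xd877
len [10+:6] = (word>>10) & 0x3f = 54  ←
addr_hi [0+:10] = (word>>0) & 0x3ff = 119
len signed 6b, MSB=1: 54 - 64 = -10

-10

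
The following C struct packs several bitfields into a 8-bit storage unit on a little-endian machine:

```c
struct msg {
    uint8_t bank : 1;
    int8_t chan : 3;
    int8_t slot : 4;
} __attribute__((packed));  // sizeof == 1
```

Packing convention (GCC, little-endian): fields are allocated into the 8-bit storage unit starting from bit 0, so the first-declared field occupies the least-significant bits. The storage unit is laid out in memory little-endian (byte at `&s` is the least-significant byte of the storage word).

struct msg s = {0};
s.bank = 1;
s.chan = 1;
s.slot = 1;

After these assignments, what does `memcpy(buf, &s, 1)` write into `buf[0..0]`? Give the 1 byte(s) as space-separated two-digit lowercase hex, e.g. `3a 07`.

13

[0+:1] bank=1 & 0x1 = 0x1; word=0x01
[1+:3] chan=1 & 0x7 = 0x1; word=0x03
[4+:4] slot=1 & 0xf = 0x1; word=0x13
word = 0x13 → little-endian bytes:
  [0]=0x13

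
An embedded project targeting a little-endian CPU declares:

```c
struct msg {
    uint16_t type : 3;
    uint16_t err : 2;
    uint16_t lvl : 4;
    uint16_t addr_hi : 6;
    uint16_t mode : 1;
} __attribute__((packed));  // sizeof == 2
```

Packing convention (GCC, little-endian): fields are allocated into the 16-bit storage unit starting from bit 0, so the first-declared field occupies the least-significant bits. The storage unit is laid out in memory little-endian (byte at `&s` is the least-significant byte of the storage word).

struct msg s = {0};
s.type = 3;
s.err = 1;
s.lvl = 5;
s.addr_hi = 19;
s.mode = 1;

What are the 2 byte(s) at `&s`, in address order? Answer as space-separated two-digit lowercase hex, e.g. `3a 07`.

type:3 = 3 → 0x3 << 0 → word 0x0003
err:2 = 1 → 0x1 << 3 → word 0x000b
lvl:4 = 5 → 0x5 << 5 → word 0x00ab
addr_hi:6 = 19 → 0x13 << 9 → word 0x26ab
mode:1 = 1 → 0x1 << 15 → word 0xa6ab
word = 0xa6ab → little-endian bytes:
  [0]=0xab  [1]=0xa6

ab a6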